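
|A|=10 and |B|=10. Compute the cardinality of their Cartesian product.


|A × B| = |A| × |B|
= 10 × 10
= 100

|A × B| = 100


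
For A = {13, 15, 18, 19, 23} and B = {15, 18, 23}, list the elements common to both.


A ∩ B = elements in both A and B
A = {13, 15, 18, 19, 23}
B = {15, 18, 23}
A ∩ B = {15, 18, 23}

A ∩ B = {15, 18, 23}


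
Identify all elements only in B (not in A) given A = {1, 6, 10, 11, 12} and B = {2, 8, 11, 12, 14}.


A = {1, 6, 10, 11, 12}
B = {2, 8, 11, 12, 14}
Region: only in B (not in A)
Elements: {2, 8, 14}

Elements only in B (not in A): {2, 8, 14}


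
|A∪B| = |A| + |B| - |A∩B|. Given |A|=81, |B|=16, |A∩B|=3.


|A ∪ B| = |A| + |B| - |A ∩ B|
= 81 + 16 - 3
= 94

|A ∪ B| = 94


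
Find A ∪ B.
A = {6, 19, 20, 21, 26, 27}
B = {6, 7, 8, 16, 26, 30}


A ∪ B = all elements in A or B (or both)
A = {6, 19, 20, 21, 26, 27}
B = {6, 7, 8, 16, 26, 30}
A ∪ B = {6, 7, 8, 16, 19, 20, 21, 26, 27, 30}

A ∪ B = {6, 7, 8, 16, 19, 20, 21, 26, 27, 30}


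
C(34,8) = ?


C(n,k) = n! / (k!(n-k)!)
C(34,8) = 34! / (8!26!)
= 18156204

C(34,8) = 18156204


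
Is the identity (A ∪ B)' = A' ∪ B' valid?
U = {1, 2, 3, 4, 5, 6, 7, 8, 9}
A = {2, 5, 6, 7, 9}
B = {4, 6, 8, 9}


LHS: A ∪ B = {2, 4, 5, 6, 7, 8, 9}
(A ∪ B)' = U \ (A ∪ B) = {1, 3}
A' = {1, 3, 4, 8}, B' = {1, 2, 3, 5, 7}
Claimed RHS: A' ∪ B' = {1, 2, 3, 4, 5, 7, 8}
Identity is INVALID: LHS = {1, 3} but the RHS claimed here equals {1, 2, 3, 4, 5, 7, 8}. The correct form is (A ∪ B)' = A' ∩ B'.

Identity is invalid: (A ∪ B)' = {1, 3} but A' ∪ B' = {1, 2, 3, 4, 5, 7, 8}. The correct De Morgan law is (A ∪ B)' = A' ∩ B'.


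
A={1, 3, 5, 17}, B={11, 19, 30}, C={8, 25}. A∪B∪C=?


A ∪ B = {1, 3, 5, 11, 17, 19, 30}
(A ∪ B) ∪ C = {1, 3, 5, 8, 11, 17, 19, 25, 30}

A ∪ B ∪ C = {1, 3, 5, 8, 11, 17, 19, 25, 30}


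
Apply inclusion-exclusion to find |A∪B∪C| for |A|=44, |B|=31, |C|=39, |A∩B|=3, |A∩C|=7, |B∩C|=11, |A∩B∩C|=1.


|A∪B∪C| = |A|+|B|+|C| - |A∩B|-|A∩C|-|B∩C| + |A∩B∩C|
= 44+31+39 - 3-7-11 + 1
= 114 - 21 + 1
= 94

|A ∪ B ∪ C| = 94


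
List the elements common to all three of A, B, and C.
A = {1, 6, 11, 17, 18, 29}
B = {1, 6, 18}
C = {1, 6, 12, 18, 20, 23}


A ∩ B = {1, 6, 18}
(A ∩ B) ∩ C = {1, 6, 18}

A ∩ B ∩ C = {1, 6, 18}


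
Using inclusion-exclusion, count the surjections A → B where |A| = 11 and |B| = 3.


n = |A| = 11, k = |B| = 3. Surjections via inclusion-exclusion:
S(n,k) = Σ(-1)^i × C(k,i) × (k-i)^n, i=0 to k
i=0: (-1)^0×C(3,0)×3^11 = 177147
i=1: (-1)^1×C(3,1)×2^11 = -6144
i=2: (-1)^2×C(3,2)×1^11 = 3
i=3: (-1)^3×C(3,3)×0^11 = 0
Total = 171006

Number of surjections = 171006


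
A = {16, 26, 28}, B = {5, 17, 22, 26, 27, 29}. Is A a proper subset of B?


A ⊂ B requires: A ⊆ B AND A ≠ B.
A ⊆ B? No
A ⊄ B, so A is not a proper subset.

No, A is not a proper subset of B


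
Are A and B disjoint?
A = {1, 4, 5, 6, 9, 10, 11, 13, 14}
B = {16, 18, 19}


Disjoint means A ∩ B = ∅.
A ∩ B = ∅
A ∩ B = ∅, so A and B are disjoint.

Yes, A and B are disjoint


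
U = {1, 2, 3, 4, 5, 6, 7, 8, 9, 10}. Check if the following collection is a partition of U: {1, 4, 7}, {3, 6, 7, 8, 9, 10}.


A partition requires: (1) non-empty parts, (2) pairwise disjoint, (3) union = U
Parts: {1, 4, 7}, {3, 6, 7, 8, 9, 10}
Union of parts: {1, 3, 4, 6, 7, 8, 9, 10}
U = {1, 2, 3, 4, 5, 6, 7, 8, 9, 10}
All non-empty? True
Pairwise disjoint? False
Covers U? False

No, not a valid partition


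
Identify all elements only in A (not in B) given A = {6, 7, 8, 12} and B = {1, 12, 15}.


A = {6, 7, 8, 12}
B = {1, 12, 15}
Region: only in A (not in B)
Elements: {6, 7, 8}

Elements only in A (not in B): {6, 7, 8}


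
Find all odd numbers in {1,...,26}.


Checking each candidate:
Condition: odd numbers in {1,...,26}
Result = {1, 3, 5, 7, 9, 11, 13, 15, 17, 19, 21, 23, 25}

{1, 3, 5, 7, 9, 11, 13, 15, 17, 19, 21, 23, 25}


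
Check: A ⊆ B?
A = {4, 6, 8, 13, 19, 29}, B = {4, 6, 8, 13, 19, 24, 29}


A ⊆ B means every element of A is in B.
All elements of A are in B.
So A ⊆ B.

Yes, A ⊆ B


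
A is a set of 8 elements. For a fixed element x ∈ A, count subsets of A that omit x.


Subsets of A avoiding x are subsets of A \ {x}, which has 7 elements.
Count = 2^(n-1) = 2^7
= 128

Number of subsets avoiding x = 128


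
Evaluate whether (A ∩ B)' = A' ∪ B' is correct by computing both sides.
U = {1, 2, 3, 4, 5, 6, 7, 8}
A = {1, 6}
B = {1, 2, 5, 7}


LHS: A ∩ B = {1}
(A ∩ B)' = U \ (A ∩ B) = {2, 3, 4, 5, 6, 7, 8}
A' = {2, 3, 4, 5, 7, 8}, B' = {3, 4, 6, 8}
Claimed RHS: A' ∪ B' = {2, 3, 4, 5, 6, 7, 8}
Identity is VALID: LHS = RHS = {2, 3, 4, 5, 6, 7, 8} ✓

Identity is valid. (A ∩ B)' = A' ∪ B' = {2, 3, 4, 5, 6, 7, 8}


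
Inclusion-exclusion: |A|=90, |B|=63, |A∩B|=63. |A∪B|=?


|A ∪ B| = |A| + |B| - |A ∩ B|
= 90 + 63 - 63
= 90

|A ∪ B| = 90


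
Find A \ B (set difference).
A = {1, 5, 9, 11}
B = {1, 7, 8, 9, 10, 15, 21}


A \ B = elements in A but not in B
A = {1, 5, 9, 11}
B = {1, 7, 8, 9, 10, 15, 21}
Remove from A any elements in B
A \ B = {5, 11}

A \ B = {5, 11}


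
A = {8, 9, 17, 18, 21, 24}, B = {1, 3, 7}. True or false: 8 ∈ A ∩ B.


A = {8, 9, 17, 18, 21, 24}, B = {1, 3, 7}
A ∩ B = elements in both A and B
A ∩ B = ∅
Checking if 8 ∈ A ∩ B
8 is not in A ∩ B → False

8 ∉ A ∩ B


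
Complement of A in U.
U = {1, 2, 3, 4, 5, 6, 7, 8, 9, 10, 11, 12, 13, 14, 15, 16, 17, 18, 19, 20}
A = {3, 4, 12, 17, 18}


Aᶜ = U \ A = elements in U but not in A
U = {1, 2, 3, 4, 5, 6, 7, 8, 9, 10, 11, 12, 13, 14, 15, 16, 17, 18, 19, 20}
A = {3, 4, 12, 17, 18}
Aᶜ = {1, 2, 5, 6, 7, 8, 9, 10, 11, 13, 14, 15, 16, 19, 20}

Aᶜ = {1, 2, 5, 6, 7, 8, 9, 10, 11, 13, 14, 15, 16, 19, 20}


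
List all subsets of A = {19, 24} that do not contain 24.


A subset of A that omits 24 is a subset of A \ {24}, so there are 2^(n-1) = 2^1 = 2 of them.
Subsets excluding 24: ∅, {19}

Subsets excluding 24 (2 total): ∅, {19}


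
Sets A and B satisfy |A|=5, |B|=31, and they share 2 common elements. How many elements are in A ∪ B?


|A ∪ B| = |A| + |B| - |A ∩ B|
= 5 + 31 - 2
= 34

|A ∪ B| = 34


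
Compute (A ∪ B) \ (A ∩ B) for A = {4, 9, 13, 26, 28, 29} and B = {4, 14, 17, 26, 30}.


A △ B = (A \ B) ∪ (B \ A) = elements in exactly one of A or B
A \ B = {9, 13, 28, 29}
B \ A = {14, 17, 30}
A △ B = {9, 13, 14, 17, 28, 29, 30}

A △ B = {9, 13, 14, 17, 28, 29, 30}


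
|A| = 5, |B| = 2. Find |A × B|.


|A × B| = |A| × |B|
= 5 × 2
= 10

|A × B| = 10


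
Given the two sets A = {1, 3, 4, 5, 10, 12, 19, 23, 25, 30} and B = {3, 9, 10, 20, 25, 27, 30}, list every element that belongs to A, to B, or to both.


A ∪ B = all elements in A or B (or both)
A = {1, 3, 4, 5, 10, 12, 19, 23, 25, 30}
B = {3, 9, 10, 20, 25, 27, 30}
A ∪ B = {1, 3, 4, 5, 9, 10, 12, 19, 20, 23, 25, 27, 30}

A ∪ B = {1, 3, 4, 5, 9, 10, 12, 19, 20, 23, 25, 27, 30}


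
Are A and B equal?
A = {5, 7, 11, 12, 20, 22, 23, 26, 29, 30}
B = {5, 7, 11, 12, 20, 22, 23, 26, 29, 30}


Two sets are equal iff they have exactly the same elements.
A = {5, 7, 11, 12, 20, 22, 23, 26, 29, 30}
B = {5, 7, 11, 12, 20, 22, 23, 26, 29, 30}
Same elements → A = B

Yes, A = B


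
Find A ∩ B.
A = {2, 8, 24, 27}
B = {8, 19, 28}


A ∩ B = elements in both A and B
A = {2, 8, 24, 27}
B = {8, 19, 28}
A ∩ B = {8}

A ∩ B = {8}


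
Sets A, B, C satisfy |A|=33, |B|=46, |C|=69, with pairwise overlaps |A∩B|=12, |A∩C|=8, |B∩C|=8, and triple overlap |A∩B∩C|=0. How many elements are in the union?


|A∪B∪C| = |A|+|B|+|C| - |A∩B|-|A∩C|-|B∩C| + |A∩B∩C|
= 33+46+69 - 12-8-8 + 0
= 148 - 28 + 0
= 120

|A ∪ B ∪ C| = 120


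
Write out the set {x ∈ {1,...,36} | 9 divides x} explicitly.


Checking each candidate:
Condition: multiples of 9 in {1,...,36}
Result = {9, 18, 27, 36}

{9, 18, 27, 36}


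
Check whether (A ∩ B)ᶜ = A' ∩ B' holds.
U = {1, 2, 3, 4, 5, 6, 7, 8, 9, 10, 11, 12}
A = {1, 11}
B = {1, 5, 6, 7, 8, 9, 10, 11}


LHS: A ∩ B = {1, 11}
(A ∩ B)' = U \ (A ∩ B) = {2, 3, 4, 5, 6, 7, 8, 9, 10, 12}
A' = {2, 3, 4, 5, 6, 7, 8, 9, 10, 12}, B' = {2, 3, 4, 12}
Claimed RHS: A' ∩ B' = {2, 3, 4, 12}
Identity is INVALID: LHS = {2, 3, 4, 5, 6, 7, 8, 9, 10, 12} but the RHS claimed here equals {2, 3, 4, 12}. The correct form is (A ∩ B)' = A' ∪ B'.

Identity is invalid: (A ∩ B)' = {2, 3, 4, 5, 6, 7, 8, 9, 10, 12} but A' ∩ B' = {2, 3, 4, 12}. The correct De Morgan law is (A ∩ B)' = A' ∪ B'.


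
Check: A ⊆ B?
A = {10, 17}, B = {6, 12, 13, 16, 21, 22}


A ⊆ B means every element of A is in B.
Elements in A not in B: {10, 17}
So A ⊄ B.

No, A ⊄ B


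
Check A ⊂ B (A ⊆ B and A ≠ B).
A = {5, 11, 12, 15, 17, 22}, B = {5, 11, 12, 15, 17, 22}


A ⊂ B requires: A ⊆ B AND A ≠ B.
A ⊆ B? Yes
A = B? Yes
A = B, so A is not a PROPER subset.

No, A is not a proper subset of B


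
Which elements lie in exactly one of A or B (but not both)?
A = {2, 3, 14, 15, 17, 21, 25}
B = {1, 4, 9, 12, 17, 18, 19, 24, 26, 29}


A △ B = (A \ B) ∪ (B \ A) = elements in exactly one of A or B
A \ B = {2, 3, 14, 15, 21, 25}
B \ A = {1, 4, 9, 12, 18, 19, 24, 26, 29}
A △ B = {1, 2, 3, 4, 9, 12, 14, 15, 18, 19, 21, 24, 25, 26, 29}

A △ B = {1, 2, 3, 4, 9, 12, 14, 15, 18, 19, 21, 24, 25, 26, 29}


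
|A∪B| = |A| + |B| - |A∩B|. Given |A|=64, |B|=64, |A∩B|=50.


|A ∪ B| = |A| + |B| - |A ∩ B|
= 64 + 64 - 50
= 78

|A ∪ B| = 78


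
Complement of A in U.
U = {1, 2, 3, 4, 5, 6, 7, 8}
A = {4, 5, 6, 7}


Aᶜ = U \ A = elements in U but not in A
U = {1, 2, 3, 4, 5, 6, 7, 8}
A = {4, 5, 6, 7}
Aᶜ = {1, 2, 3, 8}

Aᶜ = {1, 2, 3, 8}


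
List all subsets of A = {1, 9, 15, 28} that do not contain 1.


A subset of A that omits 1 is a subset of A \ {1}, so there are 2^(n-1) = 2^3 = 8 of them.
Subsets excluding 1: ∅, {9}, {15}, {28}, {9, 15}, {9, 28}, {15, 28}, {9, 15, 28}

Subsets excluding 1 (8 total): ∅, {9}, {15}, {28}, {9, 15}, {9, 28}, {15, 28}, {9, 15, 28}


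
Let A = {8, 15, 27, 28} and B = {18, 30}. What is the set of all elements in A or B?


A ∪ B = all elements in A or B (or both)
A = {8, 15, 27, 28}
B = {18, 30}
A ∪ B = {8, 15, 18, 27, 28, 30}

A ∪ B = {8, 15, 18, 27, 28, 30}


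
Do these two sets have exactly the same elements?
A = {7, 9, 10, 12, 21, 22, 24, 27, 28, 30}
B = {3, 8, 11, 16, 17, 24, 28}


Two sets are equal iff they have exactly the same elements.
A = {7, 9, 10, 12, 21, 22, 24, 27, 28, 30}
B = {3, 8, 11, 16, 17, 24, 28}
Differences: {3, 7, 8, 9, 10, 11, 12, 16, 17, 21, 22, 27, 30}
A ≠ B

No, A ≠ B


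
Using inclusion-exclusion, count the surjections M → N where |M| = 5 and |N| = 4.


n = |M| = 5, k = |N| = 4. Surjections via inclusion-exclusion:
S(n,k) = Σ(-1)^i × C(k,i) × (k-i)^n, i=0 to k
i=0: (-1)^0×C(4,0)×4^5 = 1024
i=1: (-1)^1×C(4,1)×3^5 = -972
i=2: (-1)^2×C(4,2)×2^5 = 192
i=3: (-1)^3×C(4,3)×1^5 = -4
i=4: (-1)^4×C(4,4)×0^5 = 0
Total = 240

Number of surjections = 240


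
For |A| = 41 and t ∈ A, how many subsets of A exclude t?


Subsets of A avoiding t are subsets of A \ {t}, which has 40 elements.
Count = 2^(n-1) = 2^40
= 1099511627776

Number of subsets avoiding t = 1099511627776


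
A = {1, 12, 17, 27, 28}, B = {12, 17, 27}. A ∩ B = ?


A ∩ B = elements in both A and B
A = {1, 12, 17, 27, 28}
B = {12, 17, 27}
A ∩ B = {12, 17, 27}

A ∩ B = {12, 17, 27}


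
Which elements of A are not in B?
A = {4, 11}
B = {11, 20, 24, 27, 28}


A \ B = elements in A but not in B
A = {4, 11}
B = {11, 20, 24, 27, 28}
Remove from A any elements in B
A \ B = {4}

A \ B = {4}


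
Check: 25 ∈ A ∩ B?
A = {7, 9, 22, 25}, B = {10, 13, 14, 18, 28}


A = {7, 9, 22, 25}, B = {10, 13, 14, 18, 28}
A ∩ B = elements in both A and B
A ∩ B = ∅
Checking if 25 ∈ A ∩ B
25 is not in A ∩ B → False

25 ∉ A ∩ B


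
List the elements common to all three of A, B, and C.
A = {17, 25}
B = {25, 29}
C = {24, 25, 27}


A ∩ B = {25}
(A ∩ B) ∩ C = {25}

A ∩ B ∩ C = {25}


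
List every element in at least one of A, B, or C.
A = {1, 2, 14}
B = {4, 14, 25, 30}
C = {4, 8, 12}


A ∪ B = {1, 2, 4, 14, 25, 30}
(A ∪ B) ∪ C = {1, 2, 4, 8, 12, 14, 25, 30}

A ∪ B ∪ C = {1, 2, 4, 8, 12, 14, 25, 30}


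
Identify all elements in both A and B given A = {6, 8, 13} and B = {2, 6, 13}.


A = {6, 8, 13}
B = {2, 6, 13}
Region: in both A and B
Elements: {6, 13}

Elements in both A and B: {6, 13}


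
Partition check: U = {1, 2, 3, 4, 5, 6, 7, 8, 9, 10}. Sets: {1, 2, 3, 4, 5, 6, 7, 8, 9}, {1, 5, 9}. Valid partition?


A partition requires: (1) non-empty parts, (2) pairwise disjoint, (3) union = U
Parts: {1, 2, 3, 4, 5, 6, 7, 8, 9}, {1, 5, 9}
Union of parts: {1, 2, 3, 4, 5, 6, 7, 8, 9}
U = {1, 2, 3, 4, 5, 6, 7, 8, 9, 10}
All non-empty? True
Pairwise disjoint? False
Covers U? False

No, not a valid partition


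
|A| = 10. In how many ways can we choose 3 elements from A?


C(n,k) = n! / (k!(n-k)!)
C(10,3) = 10! / (3!7!)
= 120

C(10,3) = 120


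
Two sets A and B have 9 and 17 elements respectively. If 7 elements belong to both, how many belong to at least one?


|A ∪ B| = |A| + |B| - |A ∩ B|
= 9 + 17 - 7
= 19

|A ∪ B| = 19


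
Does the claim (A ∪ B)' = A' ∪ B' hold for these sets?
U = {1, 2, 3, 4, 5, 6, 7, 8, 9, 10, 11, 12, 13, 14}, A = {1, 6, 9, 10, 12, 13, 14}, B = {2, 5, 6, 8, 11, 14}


LHS: A ∪ B = {1, 2, 5, 6, 8, 9, 10, 11, 12, 13, 14}
(A ∪ B)' = U \ (A ∪ B) = {3, 4, 7}
A' = {2, 3, 4, 5, 7, 8, 11}, B' = {1, 3, 4, 7, 9, 10, 12, 13}
Claimed RHS: A' ∪ B' = {1, 2, 3, 4, 5, 7, 8, 9, 10, 11, 12, 13}
Identity is INVALID: LHS = {3, 4, 7} but the RHS claimed here equals {1, 2, 3, 4, 5, 7, 8, 9, 10, 11, 12, 13}. The correct form is (A ∪ B)' = A' ∩ B'.

Identity is invalid: (A ∪ B)' = {3, 4, 7} but A' ∪ B' = {1, 2, 3, 4, 5, 7, 8, 9, 10, 11, 12, 13}. The correct De Morgan law is (A ∪ B)' = A' ∩ B'.


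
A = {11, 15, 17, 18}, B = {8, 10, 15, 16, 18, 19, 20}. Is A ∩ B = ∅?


Disjoint means A ∩ B = ∅.
A ∩ B = {15, 18}
A ∩ B ≠ ∅, so A and B are NOT disjoint.

No, A and B are not disjoint (A ∩ B = {15, 18})


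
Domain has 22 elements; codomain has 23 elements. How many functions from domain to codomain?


Each of |A| = 22 inputs maps to any of |B| = 23 outputs.
# functions = |B|^|A| = 23^22
= 907846434775996175406740561329

Number of functions = 907846434775996175406740561329


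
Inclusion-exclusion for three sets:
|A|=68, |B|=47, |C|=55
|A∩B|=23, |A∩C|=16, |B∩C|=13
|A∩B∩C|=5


|A∪B∪C| = |A|+|B|+|C| - |A∩B|-|A∩C|-|B∩C| + |A∩B∩C|
= 68+47+55 - 23-16-13 + 5
= 170 - 52 + 5
= 123

|A ∪ B ∪ C| = 123


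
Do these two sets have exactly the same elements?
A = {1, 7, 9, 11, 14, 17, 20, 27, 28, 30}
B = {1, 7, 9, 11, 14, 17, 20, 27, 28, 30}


Two sets are equal iff they have exactly the same elements.
A = {1, 7, 9, 11, 14, 17, 20, 27, 28, 30}
B = {1, 7, 9, 11, 14, 17, 20, 27, 28, 30}
Same elements → A = B

Yes, A = B


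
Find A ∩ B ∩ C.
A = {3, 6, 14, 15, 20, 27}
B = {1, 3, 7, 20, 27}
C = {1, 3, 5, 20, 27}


A ∩ B = {3, 20, 27}
(A ∩ B) ∩ C = {3, 20, 27}

A ∩ B ∩ C = {3, 20, 27}


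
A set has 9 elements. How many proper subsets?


Total subsets = 2^n = 2^9 = 512
Proper subsets exclude the set itself: 2^n - 1
= 512 - 1
= 511

Number of proper subsets = 511


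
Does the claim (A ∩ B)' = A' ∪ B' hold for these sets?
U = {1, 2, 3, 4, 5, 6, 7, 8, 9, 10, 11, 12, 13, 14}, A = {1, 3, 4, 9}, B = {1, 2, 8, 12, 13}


LHS: A ∩ B = {1}
(A ∩ B)' = U \ (A ∩ B) = {2, 3, 4, 5, 6, 7, 8, 9, 10, 11, 12, 13, 14}
A' = {2, 5, 6, 7, 8, 10, 11, 12, 13, 14}, B' = {3, 4, 5, 6, 7, 9, 10, 11, 14}
Claimed RHS: A' ∪ B' = {2, 3, 4, 5, 6, 7, 8, 9, 10, 11, 12, 13, 14}
Identity is VALID: LHS = RHS = {2, 3, 4, 5, 6, 7, 8, 9, 10, 11, 12, 13, 14} ✓

Identity is valid. (A ∩ B)' = A' ∪ B' = {2, 3, 4, 5, 6, 7, 8, 9, 10, 11, 12, 13, 14}


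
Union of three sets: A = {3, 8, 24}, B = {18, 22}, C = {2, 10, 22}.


A ∪ B = {3, 8, 18, 22, 24}
(A ∪ B) ∪ C = {2, 3, 8, 10, 18, 22, 24}

A ∪ B ∪ C = {2, 3, 8, 10, 18, 22, 24}


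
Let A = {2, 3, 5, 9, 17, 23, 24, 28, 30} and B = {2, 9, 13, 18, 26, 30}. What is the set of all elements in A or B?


A ∪ B = all elements in A or B (or both)
A = {2, 3, 5, 9, 17, 23, 24, 28, 30}
B = {2, 9, 13, 18, 26, 30}
A ∪ B = {2, 3, 5, 9, 13, 17, 18, 23, 24, 26, 28, 30}

A ∪ B = {2, 3, 5, 9, 13, 17, 18, 23, 24, 26, 28, 30}


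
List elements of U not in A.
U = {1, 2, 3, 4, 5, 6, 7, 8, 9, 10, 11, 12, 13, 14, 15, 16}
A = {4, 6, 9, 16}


Aᶜ = U \ A = elements in U but not in A
U = {1, 2, 3, 4, 5, 6, 7, 8, 9, 10, 11, 12, 13, 14, 15, 16}
A = {4, 6, 9, 16}
Aᶜ = {1, 2, 3, 5, 7, 8, 10, 11, 12, 13, 14, 15}

Aᶜ = {1, 2, 3, 5, 7, 8, 10, 11, 12, 13, 14, 15}


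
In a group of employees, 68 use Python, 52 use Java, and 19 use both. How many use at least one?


|A ∪ B| = |A| + |B| - |A ∩ B|
= 68 + 52 - 19
= 101

|A ∪ B| = 101


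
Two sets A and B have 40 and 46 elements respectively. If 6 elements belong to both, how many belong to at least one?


|A ∪ B| = |A| + |B| - |A ∩ B|
= 40 + 46 - 6
= 80

|A ∪ B| = 80


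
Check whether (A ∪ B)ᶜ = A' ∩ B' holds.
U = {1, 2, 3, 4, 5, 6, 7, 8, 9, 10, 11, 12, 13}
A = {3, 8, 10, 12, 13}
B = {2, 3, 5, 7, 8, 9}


LHS: A ∪ B = {2, 3, 5, 7, 8, 9, 10, 12, 13}
(A ∪ B)' = U \ (A ∪ B) = {1, 4, 6, 11}
A' = {1, 2, 4, 5, 6, 7, 9, 11}, B' = {1, 4, 6, 10, 11, 12, 13}
Claimed RHS: A' ∩ B' = {1, 4, 6, 11}
Identity is VALID: LHS = RHS = {1, 4, 6, 11} ✓

Identity is valid. (A ∪ B)' = A' ∩ B' = {1, 4, 6, 11}


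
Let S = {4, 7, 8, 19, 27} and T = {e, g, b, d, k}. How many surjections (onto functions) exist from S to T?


n = |S| = 5, k = |T| = 5. Surjections via inclusion-exclusion:
S(n,k) = Σ(-1)^i × C(k,i) × (k-i)^n, i=0 to k
i=0: (-1)^0×C(5,0)×5^5 = 3125
i=1: (-1)^1×C(5,1)×4^5 = -5120
i=2: (-1)^2×C(5,2)×3^5 = 2430
i=3: (-1)^3×C(5,3)×2^5 = -320
i=4: (-1)^4×C(5,4)×1^5 = 5
i=5: (-1)^5×C(5,5)×0^5 = 0
Total = 120

Number of surjections = 120


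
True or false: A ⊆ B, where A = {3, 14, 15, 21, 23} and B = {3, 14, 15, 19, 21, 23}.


A ⊆ B means every element of A is in B.
All elements of A are in B.
So A ⊆ B.

Yes, A ⊆ B


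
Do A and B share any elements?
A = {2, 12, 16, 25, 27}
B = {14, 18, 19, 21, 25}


Disjoint means A ∩ B = ∅.
A ∩ B = {25}
A ∩ B ≠ ∅, so A and B are NOT disjoint.

Yes — A and B share the element(s) of A ∩ B = {25}, so they are not disjoint


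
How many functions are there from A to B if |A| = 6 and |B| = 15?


Each of |A| = 6 inputs maps to any of |B| = 15 outputs.
# functions = |B|^|A| = 15^6
= 11390625

Number of functions = 11390625


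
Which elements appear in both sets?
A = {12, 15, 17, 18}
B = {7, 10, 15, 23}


A ∩ B = elements in both A and B
A = {12, 15, 17, 18}
B = {7, 10, 15, 23}
A ∩ B = {15}

A ∩ B = {15}


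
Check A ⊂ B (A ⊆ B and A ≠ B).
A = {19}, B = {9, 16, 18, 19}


A ⊂ B requires: A ⊆ B AND A ≠ B.
A ⊆ B? Yes
A = B? No
A ⊂ B: Yes (A is a proper subset of B)

Yes, A ⊂ B


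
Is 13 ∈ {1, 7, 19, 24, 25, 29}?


A = {1, 7, 19, 24, 25, 29}
Checking if 13 is in A
13 is not in A → False

13 ∉ A


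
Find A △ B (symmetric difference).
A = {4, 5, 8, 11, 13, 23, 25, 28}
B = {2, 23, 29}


A △ B = (A \ B) ∪ (B \ A) = elements in exactly one of A or B
A \ B = {4, 5, 8, 11, 13, 25, 28}
B \ A = {2, 29}
A △ B = {2, 4, 5, 8, 11, 13, 25, 28, 29}

A △ B = {2, 4, 5, 8, 11, 13, 25, 28, 29}


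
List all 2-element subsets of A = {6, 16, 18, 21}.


|A| = 4, so A has C(4,2) = 6 subsets of size 2.
Enumerate by choosing 2 elements from A at a time:
{6, 16}, {6, 18}, {6, 21}, {16, 18}, {16, 21}, {18, 21}

2-element subsets (6 total): {6, 16}, {6, 18}, {6, 21}, {16, 18}, {16, 21}, {18, 21}


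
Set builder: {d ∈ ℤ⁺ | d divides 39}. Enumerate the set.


Checking each candidate:
Condition: positive divisors of 39
Result = {1, 3, 13, 39}

{1, 3, 13, 39}


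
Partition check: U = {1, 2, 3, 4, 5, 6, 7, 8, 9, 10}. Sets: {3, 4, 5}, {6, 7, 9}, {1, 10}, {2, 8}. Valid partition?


A partition requires: (1) non-empty parts, (2) pairwise disjoint, (3) union = U
Parts: {3, 4, 5}, {6, 7, 9}, {1, 10}, {2, 8}
Union of parts: {1, 2, 3, 4, 5, 6, 7, 8, 9, 10}
U = {1, 2, 3, 4, 5, 6, 7, 8, 9, 10}
All non-empty? True
Pairwise disjoint? True
Covers U? True

Yes, valid partition


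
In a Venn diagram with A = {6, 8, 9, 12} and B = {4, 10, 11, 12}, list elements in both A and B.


A = {6, 8, 9, 12}
B = {4, 10, 11, 12}
Region: in both A and B
Elements: {12}

Elements in both A and B: {12}


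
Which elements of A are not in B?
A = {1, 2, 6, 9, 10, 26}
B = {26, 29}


A \ B = elements in A but not in B
A = {1, 2, 6, 9, 10, 26}
B = {26, 29}
Remove from A any elements in B
A \ B = {1, 2, 6, 9, 10}

A \ B = {1, 2, 6, 9, 10}


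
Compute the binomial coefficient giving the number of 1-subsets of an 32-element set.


C(n,k) = n! / (k!(n-k)!)
C(32,1) = 32! / (1!31!)
= 32

C(32,1) = 32


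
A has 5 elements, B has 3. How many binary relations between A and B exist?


A relation from A to B is any subset of A × B.
|A × B| = 5 × 3 = 15
# relations = 2^|A × B| = 2^15 = 32768

Number of relations = 32768


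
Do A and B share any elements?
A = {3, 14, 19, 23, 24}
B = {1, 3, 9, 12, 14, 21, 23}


Disjoint means A ∩ B = ∅.
A ∩ B = {3, 14, 23}
A ∩ B ≠ ∅, so A and B are NOT disjoint.

Yes — A and B share the element(s) of A ∩ B = {3, 14, 23}, so they are not disjoint


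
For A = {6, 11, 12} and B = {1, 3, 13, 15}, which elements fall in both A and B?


A = {6, 11, 12}
B = {1, 3, 13, 15}
Region: in both A and B
Elements: ∅

Elements in both A and B: ∅


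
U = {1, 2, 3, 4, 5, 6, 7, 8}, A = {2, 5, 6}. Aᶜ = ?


Aᶜ = U \ A = elements in U but not in A
U = {1, 2, 3, 4, 5, 6, 7, 8}
A = {2, 5, 6}
Aᶜ = {1, 3, 4, 7, 8}

Aᶜ = {1, 3, 4, 7, 8}


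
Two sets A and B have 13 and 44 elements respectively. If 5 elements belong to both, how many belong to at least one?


|A ∪ B| = |A| + |B| - |A ∩ B|
= 13 + 44 - 5
= 52

|A ∪ B| = 52


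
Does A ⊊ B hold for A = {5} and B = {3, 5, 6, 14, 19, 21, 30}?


A ⊂ B requires: A ⊆ B AND A ≠ B.
A ⊆ B? Yes
A = B? No
A ⊂ B: Yes (A is a proper subset of B)

Yes, A ⊂ B


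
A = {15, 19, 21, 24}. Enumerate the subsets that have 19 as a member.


A subset of A contains 19 iff the remaining 3 elements form any subset of A \ {19}.
Count: 2^(n-1) = 2^3 = 8
Subsets containing 19: {19}, {15, 19}, {19, 21}, {19, 24}, {15, 19, 21}, {15, 19, 24}, {19, 21, 24}, {15, 19, 21, 24}

Subsets containing 19 (8 total): {19}, {15, 19}, {19, 21}, {19, 24}, {15, 19, 21}, {15, 19, 24}, {19, 21, 24}, {15, 19, 21, 24}


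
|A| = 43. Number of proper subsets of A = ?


Total subsets = 2^n = 2^43 = 8796093022208
Proper subsets exclude the set itself: 2^n - 1
= 8796093022208 - 1
= 8796093022207

Number of proper subsets = 8796093022207


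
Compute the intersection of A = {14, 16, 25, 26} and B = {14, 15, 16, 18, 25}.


A ∩ B = elements in both A and B
A = {14, 16, 25, 26}
B = {14, 15, 16, 18, 25}
A ∩ B = {14, 16, 25}

A ∩ B = {14, 16, 25}


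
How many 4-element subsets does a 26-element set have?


C(n,k) = n! / (k!(n-k)!)
C(26,4) = 26! / (4!22!)
= 14950

C(26,4) = 14950


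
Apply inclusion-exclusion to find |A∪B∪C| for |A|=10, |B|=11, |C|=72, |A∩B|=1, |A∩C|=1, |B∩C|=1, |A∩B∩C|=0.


|A∪B∪C| = |A|+|B|+|C| - |A∩B|-|A∩C|-|B∩C| + |A∩B∩C|
= 10+11+72 - 1-1-1 + 0
= 93 - 3 + 0
= 90

|A ∪ B ∪ C| = 90


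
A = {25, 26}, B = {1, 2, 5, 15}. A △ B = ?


A △ B = (A \ B) ∪ (B \ A) = elements in exactly one of A or B
A \ B = {25, 26}
B \ A = {1, 2, 5, 15}
A △ B = {1, 2, 5, 15, 25, 26}

A △ B = {1, 2, 5, 15, 25, 26}


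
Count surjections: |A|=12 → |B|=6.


n = |A| = 12, k = |B| = 6. Surjections via inclusion-exclusion:
S(n,k) = Σ(-1)^i × C(k,i) × (k-i)^n, i=0 to k
i=0: (-1)^0×C(6,0)×6^12 = 2176782336
i=1: (-1)^1×C(6,1)×5^12 = -1464843750
i=2: (-1)^2×C(6,2)×4^12 = 251658240
i=3: (-1)^3×C(6,3)×3^12 = -10628820
i=4: (-1)^4×C(6,4)×2^12 = 61440
i=5: (-1)^5×C(6,5)×1^12 = -6
i=6: (-1)^6×C(6,6)×0^12 = 0
Total = 953029440

Number of surjections = 953029440


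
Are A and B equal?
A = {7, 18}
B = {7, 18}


Two sets are equal iff they have exactly the same elements.
A = {7, 18}
B = {7, 18}
Same elements → A = B

Yes, A = B


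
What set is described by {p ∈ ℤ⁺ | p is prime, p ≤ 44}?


Checking each candidate:
Condition: primes ≤ 44
Result = {2, 3, 5, 7, 11, 13, 17, 19, 23, 29, 31, 37, 41, 43}

{2, 3, 5, 7, 11, 13, 17, 19, 23, 29, 31, 37, 41, 43}


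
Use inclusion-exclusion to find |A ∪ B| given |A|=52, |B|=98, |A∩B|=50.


|A ∪ B| = |A| + |B| - |A ∩ B|
= 52 + 98 - 50
= 100

|A ∪ B| = 100


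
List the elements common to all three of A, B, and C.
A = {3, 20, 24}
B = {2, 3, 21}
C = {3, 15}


A ∩ B = {3}
(A ∩ B) ∩ C = {3}

A ∩ B ∩ C = {3}


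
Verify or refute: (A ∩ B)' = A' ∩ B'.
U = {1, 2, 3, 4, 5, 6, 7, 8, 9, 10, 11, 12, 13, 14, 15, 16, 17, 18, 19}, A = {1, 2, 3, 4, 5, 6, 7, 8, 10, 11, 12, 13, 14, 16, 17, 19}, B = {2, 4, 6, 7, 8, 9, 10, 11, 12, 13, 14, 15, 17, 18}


LHS: A ∩ B = {2, 4, 6, 7, 8, 10, 11, 12, 13, 14, 17}
(A ∩ B)' = U \ (A ∩ B) = {1, 3, 5, 9, 15, 16, 18, 19}
A' = {9, 15, 18}, B' = {1, 3, 5, 16, 19}
Claimed RHS: A' ∩ B' = ∅
Identity is INVALID: LHS = {1, 3, 5, 9, 15, 16, 18, 19} but the RHS claimed here equals ∅. The correct form is (A ∩ B)' = A' ∪ B'.

Identity is invalid: (A ∩ B)' = {1, 3, 5, 9, 15, 16, 18, 19} but A' ∩ B' = ∅. The correct De Morgan law is (A ∩ B)' = A' ∪ B'.


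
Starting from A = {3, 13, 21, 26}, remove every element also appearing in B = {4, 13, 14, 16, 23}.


A \ B = elements in A but not in B
A = {3, 13, 21, 26}
B = {4, 13, 14, 16, 23}
Remove from A any elements in B
A \ B = {3, 21, 26}

A \ B = {3, 21, 26}


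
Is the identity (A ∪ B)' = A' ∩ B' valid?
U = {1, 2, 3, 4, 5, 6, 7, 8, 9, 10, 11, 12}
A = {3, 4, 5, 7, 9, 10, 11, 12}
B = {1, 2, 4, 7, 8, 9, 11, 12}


LHS: A ∪ B = {1, 2, 3, 4, 5, 7, 8, 9, 10, 11, 12}
(A ∪ B)' = U \ (A ∪ B) = {6}
A' = {1, 2, 6, 8}, B' = {3, 5, 6, 10}
Claimed RHS: A' ∩ B' = {6}
Identity is VALID: LHS = RHS = {6} ✓

Identity is valid. (A ∪ B)' = A' ∩ B' = {6}


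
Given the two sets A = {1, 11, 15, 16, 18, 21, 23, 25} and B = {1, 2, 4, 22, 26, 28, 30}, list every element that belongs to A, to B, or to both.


A ∪ B = all elements in A or B (or both)
A = {1, 11, 15, 16, 18, 21, 23, 25}
B = {1, 2, 4, 22, 26, 28, 30}
A ∪ B = {1, 2, 4, 11, 15, 16, 18, 21, 22, 23, 25, 26, 28, 30}

A ∪ B = {1, 2, 4, 11, 15, 16, 18, 21, 22, 23, 25, 26, 28, 30}


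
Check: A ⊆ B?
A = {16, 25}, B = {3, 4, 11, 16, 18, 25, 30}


A ⊆ B means every element of A is in B.
All elements of A are in B.
So A ⊆ B.

Yes, A ⊆ B


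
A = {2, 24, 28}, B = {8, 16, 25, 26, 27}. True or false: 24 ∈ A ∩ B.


A = {2, 24, 28}, B = {8, 16, 25, 26, 27}
A ∩ B = elements in both A and B
A ∩ B = ∅
Checking if 24 ∈ A ∩ B
24 is not in A ∩ B → False

24 ∉ A ∩ B


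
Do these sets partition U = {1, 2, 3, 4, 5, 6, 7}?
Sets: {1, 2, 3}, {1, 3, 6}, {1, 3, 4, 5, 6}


A partition requires: (1) non-empty parts, (2) pairwise disjoint, (3) union = U
Parts: {1, 2, 3}, {1, 3, 6}, {1, 3, 4, 5, 6}
Union of parts: {1, 2, 3, 4, 5, 6}
U = {1, 2, 3, 4, 5, 6, 7}
All non-empty? True
Pairwise disjoint? False
Covers U? False

No, not a valid partition


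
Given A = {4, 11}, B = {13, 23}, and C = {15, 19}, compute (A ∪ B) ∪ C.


A ∪ B = {4, 11, 13, 23}
(A ∪ B) ∪ C = {4, 11, 13, 15, 19, 23}

A ∪ B ∪ C = {4, 11, 13, 15, 19, 23}


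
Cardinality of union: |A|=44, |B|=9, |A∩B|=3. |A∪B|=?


|A ∪ B| = |A| + |B| - |A ∩ B|
= 44 + 9 - 3
= 50

|A ∪ B| = 50


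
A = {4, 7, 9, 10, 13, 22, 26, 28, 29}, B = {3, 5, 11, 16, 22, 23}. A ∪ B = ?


A ∪ B = all elements in A or B (or both)
A = {4, 7, 9, 10, 13, 22, 26, 28, 29}
B = {3, 5, 11, 16, 22, 23}
A ∪ B = {3, 4, 5, 7, 9, 10, 11, 13, 16, 22, 23, 26, 28, 29}

A ∪ B = {3, 4, 5, 7, 9, 10, 11, 13, 16, 22, 23, 26, 28, 29}


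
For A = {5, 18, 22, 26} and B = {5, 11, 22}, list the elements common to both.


A ∩ B = elements in both A and B
A = {5, 18, 22, 26}
B = {5, 11, 22}
A ∩ B = {5, 22}

A ∩ B = {5, 22}


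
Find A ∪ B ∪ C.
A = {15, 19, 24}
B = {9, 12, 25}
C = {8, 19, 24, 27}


A ∪ B = {9, 12, 15, 19, 24, 25}
(A ∪ B) ∪ C = {8, 9, 12, 15, 19, 24, 25, 27}

A ∪ B ∪ C = {8, 9, 12, 15, 19, 24, 25, 27}


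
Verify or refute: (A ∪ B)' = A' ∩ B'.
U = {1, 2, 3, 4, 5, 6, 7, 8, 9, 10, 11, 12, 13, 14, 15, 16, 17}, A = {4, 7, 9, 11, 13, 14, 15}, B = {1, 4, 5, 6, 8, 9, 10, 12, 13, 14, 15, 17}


LHS: A ∪ B = {1, 4, 5, 6, 7, 8, 9, 10, 11, 12, 13, 14, 15, 17}
(A ∪ B)' = U \ (A ∪ B) = {2, 3, 16}
A' = {1, 2, 3, 5, 6, 8, 10, 12, 16, 17}, B' = {2, 3, 7, 11, 16}
Claimed RHS: A' ∩ B' = {2, 3, 16}
Identity is VALID: LHS = RHS = {2, 3, 16} ✓

Identity is valid. (A ∪ B)' = A' ∩ B' = {2, 3, 16}


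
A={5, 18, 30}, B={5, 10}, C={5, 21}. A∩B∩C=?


A ∩ B = {5}
(A ∩ B) ∩ C = {5}

A ∩ B ∩ C = {5}


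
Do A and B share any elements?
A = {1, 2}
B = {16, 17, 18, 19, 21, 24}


Disjoint means A ∩ B = ∅.
A ∩ B = ∅
A ∩ B = ∅, so A and B are disjoint.

No — A and B share no elements (A ∩ B = ∅), so they are disjoint


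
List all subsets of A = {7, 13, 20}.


|A| = 3, so |P(A)| = 2^3 = 8
Enumerate subsets by cardinality (0 to 3):
∅, {7}, {13}, {20}, {7, 13}, {7, 20}, {13, 20}, {7, 13, 20}

P(A) has 8 subsets: ∅, {7}, {13}, {20}, {7, 13}, {7, 20}, {13, 20}, {7, 13, 20}


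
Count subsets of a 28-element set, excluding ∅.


Total subsets = 2^n = 2^28 = 268435456
Non-empty subsets exclude the empty set: 2^n - 1
= 268435456 - 1
= 268435455

Number of non-empty subsets = 268435455


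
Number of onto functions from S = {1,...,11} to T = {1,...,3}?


n = |S| = 11, k = |T| = 3. Surjections via inclusion-exclusion:
S(n,k) = Σ(-1)^i × C(k,i) × (k-i)^n, i=0 to k
i=0: (-1)^0×C(3,0)×3^11 = 177147
i=1: (-1)^1×C(3,1)×2^11 = -6144
i=2: (-1)^2×C(3,2)×1^11 = 3
i=3: (-1)^3×C(3,3)×0^11 = 0
Total = 171006

Number of surjections = 171006


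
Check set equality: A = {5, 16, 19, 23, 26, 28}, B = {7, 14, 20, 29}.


Two sets are equal iff they have exactly the same elements.
A = {5, 16, 19, 23, 26, 28}
B = {7, 14, 20, 29}
Differences: {5, 7, 14, 16, 19, 20, 23, 26, 28, 29}
A ≠ B

No, A ≠ B


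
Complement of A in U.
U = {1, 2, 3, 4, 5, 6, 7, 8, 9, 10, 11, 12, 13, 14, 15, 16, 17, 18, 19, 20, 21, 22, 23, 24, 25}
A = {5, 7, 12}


Aᶜ = U \ A = elements in U but not in A
U = {1, 2, 3, 4, 5, 6, 7, 8, 9, 10, 11, 12, 13, 14, 15, 16, 17, 18, 19, 20, 21, 22, 23, 24, 25}
A = {5, 7, 12}
Aᶜ = {1, 2, 3, 4, 6, 8, 9, 10, 11, 13, 14, 15, 16, 17, 18, 19, 20, 21, 22, 23, 24, 25}

Aᶜ = {1, 2, 3, 4, 6, 8, 9, 10, 11, 13, 14, 15, 16, 17, 18, 19, 20, 21, 22, 23, 24, 25}


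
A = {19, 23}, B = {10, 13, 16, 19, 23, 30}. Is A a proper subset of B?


A ⊂ B requires: A ⊆ B AND A ≠ B.
A ⊆ B? Yes
A = B? No
A ⊂ B: Yes (A is a proper subset of B)

Yes, A ⊂ B


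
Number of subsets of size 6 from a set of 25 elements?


C(n,k) = n! / (k!(n-k)!)
C(25,6) = 25! / (6!19!)
= 177100

C(25,6) = 177100


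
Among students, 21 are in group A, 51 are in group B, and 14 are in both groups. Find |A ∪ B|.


|A ∪ B| = |A| + |B| - |A ∩ B|
= 21 + 51 - 14
= 58

|A ∪ B| = 58


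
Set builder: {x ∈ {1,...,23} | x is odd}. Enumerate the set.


Checking each candidate:
Condition: odd numbers in {1,...,23}
Result = {1, 3, 5, 7, 9, 11, 13, 15, 17, 19, 21, 23}

{1, 3, 5, 7, 9, 11, 13, 15, 17, 19, 21, 23}


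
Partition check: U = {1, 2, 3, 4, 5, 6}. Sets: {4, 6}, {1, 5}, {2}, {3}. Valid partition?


A partition requires: (1) non-empty parts, (2) pairwise disjoint, (3) union = U
Parts: {4, 6}, {1, 5}, {2}, {3}
Union of parts: {1, 2, 3, 4, 5, 6}
U = {1, 2, 3, 4, 5, 6}
All non-empty? True
Pairwise disjoint? True
Covers U? True

Yes, valid partition


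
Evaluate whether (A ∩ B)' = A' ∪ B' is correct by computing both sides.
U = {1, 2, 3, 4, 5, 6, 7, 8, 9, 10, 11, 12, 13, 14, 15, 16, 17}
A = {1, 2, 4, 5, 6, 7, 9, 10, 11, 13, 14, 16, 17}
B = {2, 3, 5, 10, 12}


LHS: A ∩ B = {2, 5, 10}
(A ∩ B)' = U \ (A ∩ B) = {1, 3, 4, 6, 7, 8, 9, 11, 12, 13, 14, 15, 16, 17}
A' = {3, 8, 12, 15}, B' = {1, 4, 6, 7, 8, 9, 11, 13, 14, 15, 16, 17}
Claimed RHS: A' ∪ B' = {1, 3, 4, 6, 7, 8, 9, 11, 12, 13, 14, 15, 16, 17}
Identity is VALID: LHS = RHS = {1, 3, 4, 6, 7, 8, 9, 11, 12, 13, 14, 15, 16, 17} ✓

Identity is valid. (A ∩ B)' = A' ∪ B' = {1, 3, 4, 6, 7, 8, 9, 11, 12, 13, 14, 15, 16, 17}


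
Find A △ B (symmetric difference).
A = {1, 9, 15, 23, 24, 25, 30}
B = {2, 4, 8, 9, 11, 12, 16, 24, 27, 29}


A △ B = (A \ B) ∪ (B \ A) = elements in exactly one of A or B
A \ B = {1, 15, 23, 25, 30}
B \ A = {2, 4, 8, 11, 12, 16, 27, 29}
A △ B = {1, 2, 4, 8, 11, 12, 15, 16, 23, 25, 27, 29, 30}

A △ B = {1, 2, 4, 8, 11, 12, 15, 16, 23, 25, 27, 29, 30}


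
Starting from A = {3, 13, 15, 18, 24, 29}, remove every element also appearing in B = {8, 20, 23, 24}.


A \ B = elements in A but not in B
A = {3, 13, 15, 18, 24, 29}
B = {8, 20, 23, 24}
Remove from A any elements in B
A \ B = {3, 13, 15, 18, 29}

A \ B = {3, 13, 15, 18, 29}


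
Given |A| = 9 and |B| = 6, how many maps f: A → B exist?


Each of |A| = 9 inputs maps to any of |B| = 6 outputs.
# functions = |B|^|A| = 6^9
= 10077696

Number of functions = 10077696


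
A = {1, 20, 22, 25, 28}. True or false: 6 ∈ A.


A = {1, 20, 22, 25, 28}
Checking if 6 is in A
6 is not in A → False

6 ∉ A


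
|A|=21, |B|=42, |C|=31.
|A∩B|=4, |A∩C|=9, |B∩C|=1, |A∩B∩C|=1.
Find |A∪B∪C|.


|A∪B∪C| = |A|+|B|+|C| - |A∩B|-|A∩C|-|B∩C| + |A∩B∩C|
= 21+42+31 - 4-9-1 + 1
= 94 - 14 + 1
= 81

|A ∪ B ∪ C| = 81


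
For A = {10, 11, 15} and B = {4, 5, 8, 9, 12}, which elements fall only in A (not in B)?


A = {10, 11, 15}
B = {4, 5, 8, 9, 12}
Region: only in A (not in B)
Elements: {10, 11, 15}

Elements only in A (not in B): {10, 11, 15}


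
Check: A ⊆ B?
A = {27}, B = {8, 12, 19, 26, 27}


A ⊆ B means every element of A is in B.
All elements of A are in B.
So A ⊆ B.

Yes, A ⊆ B


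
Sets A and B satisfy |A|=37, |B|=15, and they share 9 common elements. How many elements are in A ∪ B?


|A ∪ B| = |A| + |B| - |A ∩ B|
= 37 + 15 - 9
= 43

|A ∪ B| = 43


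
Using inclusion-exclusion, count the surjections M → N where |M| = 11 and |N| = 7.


n = |M| = 11, k = |N| = 7. Surjections via inclusion-exclusion:
S(n,k) = Σ(-1)^i × C(k,i) × (k-i)^n, i=0 to k
i=0: (-1)^0×C(7,0)×7^11 = 1977326743
i=1: (-1)^1×C(7,1)×6^11 = -2539579392
i=2: (-1)^2×C(7,2)×5^11 = 1025390625
i=3: (-1)^3×C(7,3)×4^11 = -146800640
i=4: (-1)^4×C(7,4)×3^11 = 6200145
i=5: (-1)^5×C(7,5)×2^11 = -43008
i=6: (-1)^6×C(7,6)×1^11 = 7
i=7: (-1)^7×C(7,7)×0^11 = 0
Total = 322494480

Number of surjections = 322494480


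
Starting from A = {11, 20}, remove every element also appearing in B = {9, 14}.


A \ B = elements in A but not in B
A = {11, 20}
B = {9, 14}
Remove from A any elements in B
A \ B = {11, 20}

A \ B = {11, 20}


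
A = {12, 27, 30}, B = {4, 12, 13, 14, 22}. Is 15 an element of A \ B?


A = {12, 27, 30}, B = {4, 12, 13, 14, 22}
A \ B = elements in A but not in B
A \ B = {27, 30}
Checking if 15 ∈ A \ B
15 is not in A \ B → False

15 ∉ A \ B


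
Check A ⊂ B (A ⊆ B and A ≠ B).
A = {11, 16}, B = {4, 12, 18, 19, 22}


A ⊂ B requires: A ⊆ B AND A ≠ B.
A ⊆ B? No
A ⊄ B, so A is not a proper subset.

No, A is not a proper subset of B


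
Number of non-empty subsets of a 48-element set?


Total subsets = 2^n = 2^48 = 281474976710656
Non-empty subsets exclude the empty set: 2^n - 1
= 281474976710656 - 1
= 281474976710655

Number of non-empty subsets = 281474976710655


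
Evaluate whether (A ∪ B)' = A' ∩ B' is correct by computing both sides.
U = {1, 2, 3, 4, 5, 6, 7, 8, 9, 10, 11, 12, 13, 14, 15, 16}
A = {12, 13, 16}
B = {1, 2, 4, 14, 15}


LHS: A ∪ B = {1, 2, 4, 12, 13, 14, 15, 16}
(A ∪ B)' = U \ (A ∪ B) = {3, 5, 6, 7, 8, 9, 10, 11}
A' = {1, 2, 3, 4, 5, 6, 7, 8, 9, 10, 11, 14, 15}, B' = {3, 5, 6, 7, 8, 9, 10, 11, 12, 13, 16}
Claimed RHS: A' ∩ B' = {3, 5, 6, 7, 8, 9, 10, 11}
Identity is VALID: LHS = RHS = {3, 5, 6, 7, 8, 9, 10, 11} ✓

Identity is valid. (A ∪ B)' = A' ∩ B' = {3, 5, 6, 7, 8, 9, 10, 11}


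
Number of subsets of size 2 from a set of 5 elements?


C(n,k) = n! / (k!(n-k)!)
C(5,2) = 5! / (2!3!)
= 10

C(5,2) = 10


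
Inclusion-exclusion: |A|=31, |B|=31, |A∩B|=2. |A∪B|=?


|A ∪ B| = |A| + |B| - |A ∩ B|
= 31 + 31 - 2
= 60

|A ∪ B| = 60


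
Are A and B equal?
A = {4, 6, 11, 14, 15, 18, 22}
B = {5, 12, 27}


Two sets are equal iff they have exactly the same elements.
A = {4, 6, 11, 14, 15, 18, 22}
B = {5, 12, 27}
Differences: {4, 5, 6, 11, 12, 14, 15, 18, 22, 27}
A ≠ B

No, A ≠ B


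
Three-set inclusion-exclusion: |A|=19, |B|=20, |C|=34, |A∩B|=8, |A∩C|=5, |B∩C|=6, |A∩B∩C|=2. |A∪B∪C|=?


|A∪B∪C| = |A|+|B|+|C| - |A∩B|-|A∩C|-|B∩C| + |A∩B∩C|
= 19+20+34 - 8-5-6 + 2
= 73 - 19 + 2
= 56

|A ∪ B ∪ C| = 56


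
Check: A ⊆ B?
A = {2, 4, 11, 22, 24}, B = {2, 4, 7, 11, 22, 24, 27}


A ⊆ B means every element of A is in B.
All elements of A are in B.
So A ⊆ B.

Yes, A ⊆ B


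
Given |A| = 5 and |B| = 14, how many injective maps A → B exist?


An injection sends each of |A| = 5 inputs to a distinct output in B.
# injections = |B|·(|B|-1)·…·(|B|-|A|+1) = 14! / (14 - 5)!
= 14 × 13 × 12 × 11 × 10
= 240240

Number of injections = 240240


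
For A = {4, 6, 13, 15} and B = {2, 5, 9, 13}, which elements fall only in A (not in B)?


A = {4, 6, 13, 15}
B = {2, 5, 9, 13}
Region: only in A (not in B)
Elements: {4, 6, 15}

Elements only in A (not in B): {4, 6, 15}


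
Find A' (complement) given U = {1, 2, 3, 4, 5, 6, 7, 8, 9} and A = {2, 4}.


Aᶜ = U \ A = elements in U but not in A
U = {1, 2, 3, 4, 5, 6, 7, 8, 9}
A = {2, 4}
Aᶜ = {1, 3, 5, 6, 7, 8, 9}

Aᶜ = {1, 3, 5, 6, 7, 8, 9}


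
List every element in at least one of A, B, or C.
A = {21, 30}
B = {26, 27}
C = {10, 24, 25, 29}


A ∪ B = {21, 26, 27, 30}
(A ∪ B) ∪ C = {10, 21, 24, 25, 26, 27, 29, 30}

A ∪ B ∪ C = {10, 21, 24, 25, 26, 27, 29, 30}


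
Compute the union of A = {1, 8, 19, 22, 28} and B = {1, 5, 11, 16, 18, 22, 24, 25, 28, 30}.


A ∪ B = all elements in A or B (or both)
A = {1, 8, 19, 22, 28}
B = {1, 5, 11, 16, 18, 22, 24, 25, 28, 30}
A ∪ B = {1, 5, 8, 11, 16, 18, 19, 22, 24, 25, 28, 30}

A ∪ B = {1, 5, 8, 11, 16, 18, 19, 22, 24, 25, 28, 30}


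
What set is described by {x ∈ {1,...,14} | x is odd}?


Checking each candidate:
Condition: odd numbers in {1,...,14}
Result = {1, 3, 5, 7, 9, 11, 13}

{1, 3, 5, 7, 9, 11, 13}


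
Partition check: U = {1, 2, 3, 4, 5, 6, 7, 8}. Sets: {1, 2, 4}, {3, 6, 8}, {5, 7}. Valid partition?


A partition requires: (1) non-empty parts, (2) pairwise disjoint, (3) union = U
Parts: {1, 2, 4}, {3, 6, 8}, {5, 7}
Union of parts: {1, 2, 3, 4, 5, 6, 7, 8}
U = {1, 2, 3, 4, 5, 6, 7, 8}
All non-empty? True
Pairwise disjoint? True
Covers U? True

Yes, valid partition
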